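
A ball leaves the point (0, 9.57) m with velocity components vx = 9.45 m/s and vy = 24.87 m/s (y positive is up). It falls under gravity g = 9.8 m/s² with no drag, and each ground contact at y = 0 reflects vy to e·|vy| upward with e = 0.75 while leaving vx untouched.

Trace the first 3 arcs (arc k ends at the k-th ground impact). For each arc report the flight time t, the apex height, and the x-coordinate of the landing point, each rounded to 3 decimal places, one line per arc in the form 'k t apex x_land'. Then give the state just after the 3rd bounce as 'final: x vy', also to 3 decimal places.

1 5.435 41.127 51.360
2 4.346 23.134 92.426
3 3.259 13.013 123.226
final: 123.226 11.978

Arc 1: start y=9.570, vy=24.870 → t=5.435, apex=41.127, x_land=51.360, impact vy=-28.392
  bounce: vy ← 0.75·28.392 = 21.294
Arc 2: start y=0.000, vy=21.294 → t=4.346, apex=23.134, x_land=92.426, impact vy=-21.294
  bounce: vy ← 0.75·21.294 = 15.970
Arc 3: start y=0.000, vy=15.970 → t=3.259, apex=13.013, x_land=123.226, impact vy=-15.970
  bounce: vy ← 0.75·15.970 = 11.978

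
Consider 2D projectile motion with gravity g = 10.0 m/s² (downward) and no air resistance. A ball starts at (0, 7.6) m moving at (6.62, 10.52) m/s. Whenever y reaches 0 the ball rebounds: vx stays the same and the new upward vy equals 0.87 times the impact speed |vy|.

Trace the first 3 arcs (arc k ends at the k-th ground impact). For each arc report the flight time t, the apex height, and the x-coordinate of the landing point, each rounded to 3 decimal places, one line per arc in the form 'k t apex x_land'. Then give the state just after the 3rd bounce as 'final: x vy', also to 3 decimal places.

Arc 1: start y=7.600, vy=10.520 → t=2.673, apex=13.134, x_land=17.693, impact vy=-16.207
  bounce: vy ← 0.87·16.207 = 14.100
Arc 2: start y=0.000, vy=14.100 → t=2.820, apex=9.941, x_land=36.362, impact vy=-14.100
  bounce: vy ← 0.87·14.100 = 12.267
Arc 3: start y=0.000, vy=12.267 → t=2.453, apex=7.524, x_land=52.604, impact vy=-12.267
  bounce: vy ← 0.87·12.267 = 10.672

1 2.673 13.134 17.693
2 2.820 9.941 36.362
3 2.453 7.524 52.604
final: 52.604 10.672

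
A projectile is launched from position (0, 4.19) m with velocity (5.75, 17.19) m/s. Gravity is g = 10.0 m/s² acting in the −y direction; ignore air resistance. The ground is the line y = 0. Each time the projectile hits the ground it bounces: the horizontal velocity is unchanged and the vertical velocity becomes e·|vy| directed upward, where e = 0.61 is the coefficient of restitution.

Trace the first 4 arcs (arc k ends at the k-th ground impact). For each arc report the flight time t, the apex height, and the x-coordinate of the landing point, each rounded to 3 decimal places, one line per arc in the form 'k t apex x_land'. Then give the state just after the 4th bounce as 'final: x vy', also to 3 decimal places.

1 3.667 18.965 21.083
2 2.376 7.057 34.745
3 1.449 2.626 43.079
4 0.884 0.977 48.162
final: 48.162 2.697

Arc 1: start y=4.190, vy=17.190 → t=3.667, apex=18.965, x_land=21.083, impact vy=-19.476
  bounce: vy ← 0.61·19.476 = 11.880
Arc 2: start y=0.000, vy=11.880 → t=2.376, apex=7.057, x_land=34.745, impact vy=-11.880
  bounce: vy ← 0.61·11.880 = 7.247
Arc 3: start y=0.000, vy=7.247 → t=1.449, apex=2.626, x_land=43.079, impact vy=-7.247
  bounce: vy ← 0.61·7.247 = 4.421
Arc 4: start y=0.000, vy=4.421 → t=0.884, apex=0.977, x_land=48.162, impact vy=-4.421
  bounce: vy ← 0.61·4.421 = 2.697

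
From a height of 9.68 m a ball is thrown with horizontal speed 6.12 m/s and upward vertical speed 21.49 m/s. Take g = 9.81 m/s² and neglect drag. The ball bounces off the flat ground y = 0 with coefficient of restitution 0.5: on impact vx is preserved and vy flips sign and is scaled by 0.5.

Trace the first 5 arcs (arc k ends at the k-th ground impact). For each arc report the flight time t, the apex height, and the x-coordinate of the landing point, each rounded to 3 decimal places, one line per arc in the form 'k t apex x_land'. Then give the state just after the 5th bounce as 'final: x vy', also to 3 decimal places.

1 4.793 33.218 29.333
2 2.602 8.305 45.260
3 1.301 2.076 53.223
4 0.651 0.519 57.204
5 0.325 0.130 59.195
final: 59.195 0.798

Arc 1: start y=9.680, vy=21.490 → t=4.793, apex=33.218, x_land=29.333, impact vy=-25.529
  bounce: vy ← 0.5·25.529 = 12.765
Arc 2: start y=0.000, vy=12.765 → t=2.602, apex=8.305, x_land=45.260, impact vy=-12.765
  bounce: vy ← 0.5·12.765 = 6.382
Arc 3: start y=0.000, vy=6.382 → t=1.301, apex=2.076, x_land=53.223, impact vy=-6.382
  bounce: vy ← 0.5·6.382 = 3.191
Arc 4: start y=0.000, vy=3.191 → t=0.651, apex=0.519, x_land=57.204, impact vy=-3.191
  bounce: vy ← 0.5·3.191 = 1.596
Arc 5: start y=0.000, vy=1.596 → t=0.325, apex=0.130, x_land=59.195, impact vy=-1.596
  bounce: vy ← 0.5·1.596 = 0.798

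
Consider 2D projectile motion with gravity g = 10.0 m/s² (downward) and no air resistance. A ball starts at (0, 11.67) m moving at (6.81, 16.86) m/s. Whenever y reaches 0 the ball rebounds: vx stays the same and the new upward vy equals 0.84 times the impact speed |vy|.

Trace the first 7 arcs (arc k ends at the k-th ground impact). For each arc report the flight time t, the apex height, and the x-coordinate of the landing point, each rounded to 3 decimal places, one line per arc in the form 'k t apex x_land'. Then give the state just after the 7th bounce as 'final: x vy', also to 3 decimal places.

Arc 1: start y=11.670, vy=16.860 → t=3.961, apex=25.883, x_land=26.976, impact vy=-22.752
  bounce: vy ← 0.84·22.752 = 19.112
Arc 2: start y=0.000, vy=19.112 → t=3.822, apex=18.263, x_land=53.006, impact vy=-19.112
  bounce: vy ← 0.84·19.112 = 16.054
Arc 3: start y=0.000, vy=16.054 → t=3.211, apex=12.886, x_land=74.872, impact vy=-16.054
  bounce: vy ← 0.84·16.054 = 13.485
Arc 4: start y=0.000, vy=13.485 → t=2.697, apex=9.093, x_land=93.238, impact vy=-13.485
  bounce: vy ← 0.84·13.485 = 11.328
Arc 5: start y=0.000, vy=11.328 → t=2.266, apex=6.416, x_land=108.667, impact vy=-11.328
  bounce: vy ← 0.84·11.328 = 9.515
Arc 6: start y=0.000, vy=9.515 → t=1.903, apex=4.527, x_land=121.626, impact vy=-9.515
  bounce: vy ← 0.84·9.515 = 7.993
Arc 7: start y=0.000, vy=7.993 → t=1.599, apex=3.194, x_land=132.513, impact vy=-7.993
  bounce: vy ← 0.84·7.993 = 6.714

1 3.961 25.883 26.976
2 3.822 18.263 53.006
3 3.211 12.886 74.872
4 2.697 9.093 93.238
5 2.266 6.416 108.667
6 1.903 4.527 121.626
7 1.599 3.194 132.513
final: 132.513 6.714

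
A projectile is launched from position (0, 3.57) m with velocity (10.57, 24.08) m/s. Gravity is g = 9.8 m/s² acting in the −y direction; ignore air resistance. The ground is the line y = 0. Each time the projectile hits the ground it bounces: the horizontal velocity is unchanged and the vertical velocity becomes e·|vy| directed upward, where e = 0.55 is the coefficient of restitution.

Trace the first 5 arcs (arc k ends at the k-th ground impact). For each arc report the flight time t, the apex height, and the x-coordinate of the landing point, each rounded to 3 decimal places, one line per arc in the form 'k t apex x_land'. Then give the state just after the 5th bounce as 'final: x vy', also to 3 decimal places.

Arc 1: start y=3.570, vy=24.080 → t=5.058, apex=33.154, x_land=53.466, impact vy=-25.492
  bounce: vy ← 0.55·25.492 = 14.020
Arc 2: start y=0.000, vy=14.020 → t=2.861, apex=10.029, x_land=83.710, impact vy=-14.020
  bounce: vy ← 0.55·14.020 = 7.711
Arc 3: start y=0.000, vy=7.711 → t=1.574, apex=3.034, x_land=100.344, impact vy=-7.711
  bounce: vy ← 0.55·7.711 = 4.241
Arc 4: start y=0.000, vy=4.241 → t=0.866, apex=0.918, x_land=109.493, impact vy=-4.241
  bounce: vy ← 0.55·4.241 = 2.333
Arc 5: start y=0.000, vy=2.333 → t=0.476, apex=0.278, x_land=114.525, impact vy=-2.333
  bounce: vy ← 0.55·2.333 = 1.283

1 5.058 33.154 53.466
2 2.861 10.029 83.710
3 1.574 3.034 100.344
4 0.866 0.918 109.493
5 0.476 0.278 114.525
final: 114.525 1.283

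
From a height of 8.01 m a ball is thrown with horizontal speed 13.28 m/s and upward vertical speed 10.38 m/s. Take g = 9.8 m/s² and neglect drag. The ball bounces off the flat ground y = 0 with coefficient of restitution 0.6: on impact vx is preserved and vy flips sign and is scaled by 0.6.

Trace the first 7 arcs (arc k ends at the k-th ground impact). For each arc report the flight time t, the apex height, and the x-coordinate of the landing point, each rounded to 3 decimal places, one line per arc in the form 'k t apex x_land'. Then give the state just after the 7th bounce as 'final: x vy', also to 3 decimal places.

1 2.719 13.507 36.115
2 1.992 4.863 62.573
3 1.195 1.751 78.448
4 0.717 0.630 87.973
5 0.430 0.227 93.688
6 0.258 0.082 97.117
7 0.155 0.029 99.174
final: 99.174 0.455

Arc 1: start y=8.010, vy=10.380 → t=2.719, apex=13.507, x_land=36.115, impact vy=-16.271
  bounce: vy ← 0.6·16.271 = 9.763
Arc 2: start y=0.000, vy=9.763 → t=1.992, apex=4.863, x_land=62.573, impact vy=-9.763
  bounce: vy ← 0.6·9.763 = 5.858
Arc 3: start y=0.000, vy=5.858 → t=1.195, apex=1.751, x_land=78.448, impact vy=-5.858
  bounce: vy ← 0.6·5.858 = 3.515
Arc 4: start y=0.000, vy=3.515 → t=0.717, apex=0.630, x_land=87.973, impact vy=-3.515
  bounce: vy ← 0.6·3.515 = 2.109
Arc 5: start y=0.000, vy=2.109 → t=0.430, apex=0.227, x_land=93.688, impact vy=-2.109
  bounce: vy ← 0.6·2.109 = 1.265
Arc 6: start y=0.000, vy=1.265 → t=0.258, apex=0.082, x_land=97.117, impact vy=-1.265
  bounce: vy ← 0.6·1.265 = 0.759
Arc 7: start y=0.000, vy=0.759 → t=0.155, apex=0.029, x_land=99.174, impact vy=-0.759
  bounce: vy ← 0.6·0.759 = 0.455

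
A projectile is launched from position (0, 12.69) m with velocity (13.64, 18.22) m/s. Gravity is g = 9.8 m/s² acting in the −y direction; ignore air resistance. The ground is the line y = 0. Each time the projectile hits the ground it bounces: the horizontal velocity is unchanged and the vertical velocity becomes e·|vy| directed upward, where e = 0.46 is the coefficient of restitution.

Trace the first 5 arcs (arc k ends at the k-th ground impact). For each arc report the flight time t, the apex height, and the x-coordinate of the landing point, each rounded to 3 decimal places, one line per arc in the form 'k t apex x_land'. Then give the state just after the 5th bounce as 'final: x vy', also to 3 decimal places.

Arc 1: start y=12.690, vy=18.220 → t=4.318, apex=29.627, x_land=58.899, impact vy=-24.098
  bounce: vy ← 0.46·24.098 = 11.085
Arc 2: start y=0.000, vy=11.085 → t=2.262, apex=6.269, x_land=89.756, impact vy=-11.085
  bounce: vy ← 0.46·11.085 = 5.099
Arc 3: start y=0.000, vy=5.099 → t=1.041, apex=1.327, x_land=103.950, impact vy=-5.099
  bounce: vy ← 0.46·5.099 = 2.346
Arc 4: start y=0.000, vy=2.346 → t=0.479, apex=0.281, x_land=110.479, impact vy=-2.346
  bounce: vy ← 0.46·2.346 = 1.079
Arc 5: start y=0.000, vy=1.079 → t=0.220, apex=0.059, x_land=113.483, impact vy=-1.079
  bounce: vy ← 0.46·1.079 = 0.496

1 4.318 29.627 58.899
2 2.262 6.269 89.756
3 1.041 1.327 103.950
4 0.479 0.281 110.479
5 0.220 0.059 113.483
final: 113.483 0.496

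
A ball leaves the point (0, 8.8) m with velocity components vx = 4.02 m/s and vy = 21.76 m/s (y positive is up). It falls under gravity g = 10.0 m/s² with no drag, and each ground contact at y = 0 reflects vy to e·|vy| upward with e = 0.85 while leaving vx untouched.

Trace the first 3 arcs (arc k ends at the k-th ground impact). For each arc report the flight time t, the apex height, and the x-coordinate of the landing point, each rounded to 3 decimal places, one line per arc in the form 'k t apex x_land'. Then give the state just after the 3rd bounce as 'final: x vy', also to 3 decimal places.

Arc 1: start y=8.800, vy=21.760 → t=4.725, apex=32.475, x_land=18.993, impact vy=-25.485
  bounce: vy ← 0.85·25.485 = 21.662
Arc 2: start y=0.000, vy=21.662 → t=4.332, apex=23.463, x_land=36.409, impact vy=-21.662
  bounce: vy ← 0.85·21.662 = 18.413
Arc 3: start y=0.000, vy=18.413 → t=3.683, apex=16.952, x_land=51.213, impact vy=-18.413
  bounce: vy ← 0.85·18.413 = 15.651

1 4.725 32.475 18.993
2 4.332 23.463 36.409
3 3.683 16.952 51.213
final: 51.213 15.651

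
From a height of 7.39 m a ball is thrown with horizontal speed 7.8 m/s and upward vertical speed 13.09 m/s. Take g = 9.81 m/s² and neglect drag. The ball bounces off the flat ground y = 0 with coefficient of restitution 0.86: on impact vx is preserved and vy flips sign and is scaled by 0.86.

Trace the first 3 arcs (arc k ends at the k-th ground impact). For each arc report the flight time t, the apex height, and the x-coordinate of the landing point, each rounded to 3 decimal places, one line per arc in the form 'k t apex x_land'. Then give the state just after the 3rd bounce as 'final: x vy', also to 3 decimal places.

1 3.147 16.123 24.550
2 3.118 11.925 48.873
3 2.682 8.820 69.792
final: 69.792 11.313

Arc 1: start y=7.390, vy=13.090 → t=3.147, apex=16.123, x_land=24.550, impact vy=-17.786
  bounce: vy ← 0.86·17.786 = 15.296
Arc 2: start y=0.000, vy=15.296 → t=3.118, apex=11.925, x_land=48.873, impact vy=-15.296
  bounce: vy ← 0.86·15.296 = 13.154
Arc 3: start y=0.000, vy=13.154 → t=2.682, apex=8.820, x_land=69.792, impact vy=-13.154
  bounce: vy ← 0.86·13.154 = 11.313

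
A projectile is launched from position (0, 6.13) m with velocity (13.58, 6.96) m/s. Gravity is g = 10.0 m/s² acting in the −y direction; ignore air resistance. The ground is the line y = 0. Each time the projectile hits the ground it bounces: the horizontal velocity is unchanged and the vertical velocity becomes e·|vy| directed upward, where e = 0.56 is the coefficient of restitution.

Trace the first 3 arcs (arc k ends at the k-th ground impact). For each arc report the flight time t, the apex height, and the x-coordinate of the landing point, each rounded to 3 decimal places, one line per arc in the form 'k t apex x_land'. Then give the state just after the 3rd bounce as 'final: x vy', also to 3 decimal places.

Arc 1: start y=6.130, vy=6.960 → t=2.004, apex=8.552, x_land=27.212, impact vy=-13.078
  bounce: vy ← 0.56·13.078 = 7.324
Arc 2: start y=0.000, vy=7.324 → t=1.465, apex=2.682, x_land=47.104, impact vy=-7.324
  bounce: vy ← 0.56·7.324 = 4.101
Arc 3: start y=0.000, vy=4.101 → t=0.820, apex=0.841, x_land=58.243, impact vy=-4.101
  bounce: vy ← 0.56·4.101 = 2.297

1 2.004 8.552 27.212
2 1.465 2.682 47.104
3 0.820 0.841 58.243
final: 58.243 2.297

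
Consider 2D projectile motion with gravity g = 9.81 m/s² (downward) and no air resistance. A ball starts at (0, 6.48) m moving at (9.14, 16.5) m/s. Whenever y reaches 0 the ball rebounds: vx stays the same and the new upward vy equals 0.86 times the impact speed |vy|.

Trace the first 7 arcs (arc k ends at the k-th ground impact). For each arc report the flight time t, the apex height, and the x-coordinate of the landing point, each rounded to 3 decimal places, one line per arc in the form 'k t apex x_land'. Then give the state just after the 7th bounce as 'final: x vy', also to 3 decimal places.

Arc 1: start y=6.480, vy=16.500 → t=3.719, apex=20.356, x_land=33.993, impact vy=-19.985
  bounce: vy ← 0.86·19.985 = 17.187
Arc 2: start y=0.000, vy=17.187 → t=3.504, apex=15.055, x_land=66.019, impact vy=-17.187
  bounce: vy ← 0.86·17.187 = 14.781
Arc 3: start y=0.000, vy=14.781 → t=3.013, apex=11.135, x_land=93.561, impact vy=-14.781
  bounce: vy ← 0.86·14.781 = 12.711
Arc 4: start y=0.000, vy=12.711 → t=2.592, apex=8.235, x_land=117.248, impact vy=-12.711
  bounce: vy ← 0.86·12.711 = 10.932
Arc 5: start y=0.000, vy=10.932 → t=2.229, apex=6.091, x_land=137.618, impact vy=-10.932
  bounce: vy ← 0.86·10.932 = 9.401
Arc 6: start y=0.000, vy=9.401 → t=1.917, apex=4.505, x_land=155.137, impact vy=-9.401
  bounce: vy ← 0.86·9.401 = 8.085
Arc 7: start y=0.000, vy=8.085 → t=1.648, apex=3.332, x_land=170.202, impact vy=-8.085
  bounce: vy ← 0.86·8.085 = 6.953

1 3.719 20.356 33.993
2 3.504 15.055 66.019
3 3.013 11.135 93.561
4 2.592 8.235 117.248
5 2.229 6.091 137.618
6 1.917 4.505 155.137
7 1.648 3.332 170.202
final: 170.202 6.953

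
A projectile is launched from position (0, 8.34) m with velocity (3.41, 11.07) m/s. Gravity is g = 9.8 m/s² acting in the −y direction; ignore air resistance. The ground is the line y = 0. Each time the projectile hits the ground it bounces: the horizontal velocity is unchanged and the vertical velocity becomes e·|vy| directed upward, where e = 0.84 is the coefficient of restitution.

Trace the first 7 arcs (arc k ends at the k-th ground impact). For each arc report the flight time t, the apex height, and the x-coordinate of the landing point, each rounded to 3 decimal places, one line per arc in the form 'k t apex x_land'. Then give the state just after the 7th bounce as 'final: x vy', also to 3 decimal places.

1 2.855 14.592 9.737
2 2.899 10.296 19.623
3 2.435 7.265 27.927
4 2.046 5.126 34.903
5 1.718 3.617 40.762
6 1.443 2.552 45.684
7 1.212 1.801 49.819
final: 49.819 4.991

Arc 1: start y=8.340, vy=11.070 → t=2.855, apex=14.592, x_land=9.737, impact vy=-16.912
  bounce: vy ← 0.84·16.912 = 14.206
Arc 2: start y=0.000, vy=14.206 → t=2.899, apex=10.296, x_land=19.623, impact vy=-14.206
  bounce: vy ← 0.84·14.206 = 11.933
Arc 3: start y=0.000, vy=11.933 → t=2.435, apex=7.265, x_land=27.927, impact vy=-11.933
  bounce: vy ← 0.84·11.933 = 10.024
Arc 4: start y=0.000, vy=10.024 → t=2.046, apex=5.126, x_land=34.903, impact vy=-10.024
  bounce: vy ← 0.84·10.024 = 8.420
Arc 5: start y=0.000, vy=8.420 → t=1.718, apex=3.617, x_land=40.762, impact vy=-8.420
  bounce: vy ← 0.84·8.420 = 7.073
Arc 6: start y=0.000, vy=7.073 → t=1.443, apex=2.552, x_land=45.684, impact vy=-7.073
  bounce: vy ← 0.84·7.073 = 5.941
Arc 7: start y=0.000, vy=5.941 → t=1.212, apex=1.801, x_land=49.819, impact vy=-5.941
  bounce: vy ← 0.84·5.941 = 4.991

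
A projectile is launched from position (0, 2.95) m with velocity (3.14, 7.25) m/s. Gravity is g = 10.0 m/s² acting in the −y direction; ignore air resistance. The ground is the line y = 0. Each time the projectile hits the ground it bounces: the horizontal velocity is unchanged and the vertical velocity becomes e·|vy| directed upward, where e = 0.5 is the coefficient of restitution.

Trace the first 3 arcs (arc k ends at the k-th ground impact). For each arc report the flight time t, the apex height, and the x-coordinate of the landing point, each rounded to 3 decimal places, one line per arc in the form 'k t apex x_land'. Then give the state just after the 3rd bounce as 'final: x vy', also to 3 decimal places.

1 1.781 5.578 5.593
2 1.056 1.395 8.910
3 0.528 0.349 10.568
final: 10.568 1.320

Arc 1: start y=2.950, vy=7.250 → t=1.781, apex=5.578, x_land=5.593, impact vy=-10.562
  bounce: vy ← 0.5·10.562 = 5.281
Arc 2: start y=0.000, vy=5.281 → t=1.056, apex=1.395, x_land=8.910, impact vy=-5.281
  bounce: vy ← 0.5·5.281 = 2.641
Arc 3: start y=0.000, vy=2.641 → t=0.528, apex=0.349, x_land=10.568, impact vy=-2.641
  bounce: vy ← 0.5·2.641 = 1.320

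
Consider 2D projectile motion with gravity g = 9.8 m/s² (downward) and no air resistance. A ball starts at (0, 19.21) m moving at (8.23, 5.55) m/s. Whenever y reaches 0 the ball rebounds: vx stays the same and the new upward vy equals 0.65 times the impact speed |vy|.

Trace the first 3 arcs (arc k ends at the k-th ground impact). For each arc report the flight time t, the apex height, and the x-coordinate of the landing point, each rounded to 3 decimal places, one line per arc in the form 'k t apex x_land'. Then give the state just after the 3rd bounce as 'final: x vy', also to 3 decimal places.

Arc 1: start y=19.210, vy=5.550 → t=2.626, apex=20.782, x_land=21.610, impact vy=-20.182
  bounce: vy ← 0.65·20.182 = 13.118
Arc 2: start y=0.000, vy=13.118 → t=2.677, apex=8.780, x_land=43.643, impact vy=-13.118
  bounce: vy ← 0.65·13.118 = 8.527
Arc 3: start y=0.000, vy=8.527 → t=1.740, apex=3.710, x_land=57.965, impact vy=-8.527
  bounce: vy ← 0.65·8.527 = 5.543

1 2.626 20.782 21.610
2 2.677 8.780 43.643
3 1.740 3.710 57.965
final: 57.965 5.543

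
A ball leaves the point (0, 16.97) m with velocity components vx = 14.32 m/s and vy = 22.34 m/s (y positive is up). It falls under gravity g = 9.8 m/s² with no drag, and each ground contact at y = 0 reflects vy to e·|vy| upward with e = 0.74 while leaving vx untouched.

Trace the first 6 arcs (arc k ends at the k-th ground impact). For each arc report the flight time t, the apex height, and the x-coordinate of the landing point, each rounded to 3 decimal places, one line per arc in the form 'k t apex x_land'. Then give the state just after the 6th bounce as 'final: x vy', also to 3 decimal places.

Arc 1: start y=16.970, vy=22.340 → t=5.222, apex=42.433, x_land=74.784, impact vy=-28.839
  bounce: vy ← 0.74·28.839 = 21.341
Arc 2: start y=0.000, vy=21.341 → t=4.355, apex=23.236, x_land=137.152, impact vy=-21.341
  bounce: vy ← 0.74·21.341 = 15.792
Arc 3: start y=0.000, vy=15.792 → t=3.223, apex=12.724, x_land=183.304, impact vy=-15.792
  bounce: vy ← 0.74·15.792 = 11.686
Arc 4: start y=0.000, vy=11.686 → t=2.385, apex=6.968, x_land=217.456, impact vy=-11.686
  bounce: vy ← 0.74·11.686 = 8.648
Arc 5: start y=0.000, vy=8.648 → t=1.765, apex=3.816, x_land=242.729, impact vy=-8.648
  bounce: vy ← 0.74·8.648 = 6.399
Arc 6: start y=0.000, vy=6.399 → t=1.306, apex=2.089, x_land=261.431, impact vy=-6.399
  bounce: vy ← 0.74·6.399 = 4.736

1 5.222 42.433 74.784
2 4.355 23.236 137.152
3 3.223 12.724 183.304
4 2.385 6.968 217.456
5 1.765 3.816 242.729
6 1.306 2.089 261.431
final: 261.431 4.736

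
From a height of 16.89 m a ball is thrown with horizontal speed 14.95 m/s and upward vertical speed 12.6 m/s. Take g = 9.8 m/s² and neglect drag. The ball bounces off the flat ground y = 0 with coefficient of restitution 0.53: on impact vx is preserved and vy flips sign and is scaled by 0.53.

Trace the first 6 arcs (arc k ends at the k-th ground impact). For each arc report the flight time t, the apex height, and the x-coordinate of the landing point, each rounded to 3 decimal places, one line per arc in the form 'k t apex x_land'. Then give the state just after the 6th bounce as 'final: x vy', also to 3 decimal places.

Arc 1: start y=16.890, vy=12.600 → t=3.544, apex=24.990, x_land=52.983, impact vy=-22.132
  bounce: vy ← 0.53·22.132 = 11.730
Arc 2: start y=0.000, vy=11.730 → t=2.394, apex=7.020, x_land=88.771, impact vy=-11.730
  bounce: vy ← 0.53·11.730 = 6.217
Arc 3: start y=0.000, vy=6.217 → t=1.269, apex=1.972, x_land=107.738, impact vy=-6.217
  bounce: vy ← 0.53·6.217 = 3.295
Arc 4: start y=0.000, vy=3.295 → t=0.672, apex=0.554, x_land=117.791, impact vy=-3.295
  bounce: vy ← 0.53·3.295 = 1.746
Arc 5: start y=0.000, vy=1.746 → t=0.356, apex=0.156, x_land=123.119, impact vy=-1.746
  bounce: vy ← 0.53·1.746 = 0.926
Arc 6: start y=0.000, vy=0.926 → t=0.189, apex=0.044, x_land=125.943, impact vy=-0.926
  bounce: vy ← 0.53·0.926 = 0.491

1 3.544 24.990 52.983
2 2.394 7.020 88.771
3 1.269 1.972 107.738
4 0.672 0.554 117.791
5 0.356 0.156 123.119
6 0.189 0.044 125.943
final: 125.943 0.491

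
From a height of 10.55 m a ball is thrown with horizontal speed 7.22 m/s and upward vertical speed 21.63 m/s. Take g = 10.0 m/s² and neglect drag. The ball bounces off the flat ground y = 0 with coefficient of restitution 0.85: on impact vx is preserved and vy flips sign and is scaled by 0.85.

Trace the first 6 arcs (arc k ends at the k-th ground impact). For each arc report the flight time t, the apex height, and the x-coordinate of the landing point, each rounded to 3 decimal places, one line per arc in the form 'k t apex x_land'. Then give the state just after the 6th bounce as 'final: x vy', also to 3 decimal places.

1 4.768 33.943 34.428
2 4.429 24.524 66.408
3 3.765 17.718 93.591
4 3.200 12.802 116.696
5 2.720 9.249 136.336
6 2.312 6.682 153.030
final: 153.030 9.827

Arc 1: start y=10.550, vy=21.630 → t=4.768, apex=33.943, x_land=34.428, impact vy=-26.055
  bounce: vy ← 0.85·26.055 = 22.147
Arc 2: start y=0.000, vy=22.147 → t=4.429, apex=24.524, x_land=66.408, impact vy=-22.147
  bounce: vy ← 0.85·22.147 = 18.825
Arc 3: start y=0.000, vy=18.825 → t=3.765, apex=17.718, x_land=93.591, impact vy=-18.825
  bounce: vy ← 0.85·18.825 = 16.001
Arc 4: start y=0.000, vy=16.001 → t=3.200, apex=12.802, x_land=116.696, impact vy=-16.001
  bounce: vy ← 0.85·16.001 = 13.601
Arc 5: start y=0.000, vy=13.601 → t=2.720, apex=9.249, x_land=136.336, impact vy=-13.601
  bounce: vy ← 0.85·13.601 = 11.561
Arc 6: start y=0.000, vy=11.561 → t=2.312, apex=6.682, x_land=153.030, impact vy=-11.561
  bounce: vy ← 0.85·11.561 = 9.827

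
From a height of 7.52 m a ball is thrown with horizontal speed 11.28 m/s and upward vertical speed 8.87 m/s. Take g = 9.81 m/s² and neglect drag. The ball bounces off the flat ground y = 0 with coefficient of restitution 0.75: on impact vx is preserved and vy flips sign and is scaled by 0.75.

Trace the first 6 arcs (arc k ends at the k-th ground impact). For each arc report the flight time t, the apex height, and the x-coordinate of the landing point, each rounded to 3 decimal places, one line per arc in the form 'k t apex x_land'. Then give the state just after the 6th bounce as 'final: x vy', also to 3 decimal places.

Arc 1: start y=7.520, vy=8.870 → t=2.437, apex=11.530, x_land=27.494, impact vy=-15.041
  bounce: vy ← 0.75·15.041 = 11.280
Arc 2: start y=0.000, vy=11.280 → t=2.300, apex=6.486, x_land=53.435, impact vy=-11.280
  bounce: vy ← 0.75·11.280 = 8.460
Arc 3: start y=0.000, vy=8.460 → t=1.725, apex=3.648, x_land=72.891, impact vy=-8.460
  bounce: vy ← 0.75·8.460 = 6.345
Arc 4: start y=0.000, vy=6.345 → t=1.294, apex=2.052, x_land=87.483, impact vy=-6.345
  bounce: vy ← 0.75·6.345 = 4.759
Arc 5: start y=0.000, vy=4.759 → t=0.970, apex=1.154, x_land=98.427, impact vy=-4.759
  bounce: vy ← 0.75·4.759 = 3.569
Arc 6: start y=0.000, vy=3.569 → t=0.728, apex=0.649, x_land=106.636, impact vy=-3.569
  bounce: vy ← 0.75·3.569 = 2.677

1 2.437 11.530 27.494
2 2.300 6.486 53.435
3 1.725 3.648 72.891
4 1.294 2.052 87.483
5 0.970 1.154 98.427
6 0.728 0.649 106.636
final: 106.636 2.677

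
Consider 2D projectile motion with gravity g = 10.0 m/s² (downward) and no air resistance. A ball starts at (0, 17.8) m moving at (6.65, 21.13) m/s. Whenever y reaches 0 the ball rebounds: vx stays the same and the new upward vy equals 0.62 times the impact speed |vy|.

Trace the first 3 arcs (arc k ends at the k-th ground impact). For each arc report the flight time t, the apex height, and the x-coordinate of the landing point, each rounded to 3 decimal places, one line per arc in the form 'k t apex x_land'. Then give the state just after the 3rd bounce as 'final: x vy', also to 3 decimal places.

1 4.946 40.124 32.890
2 3.513 15.424 56.249
3 2.178 5.929 70.732
final: 70.732 6.751

Arc 1: start y=17.800, vy=21.130 → t=4.946, apex=40.124, x_land=32.890, impact vy=-28.328
  bounce: vy ← 0.62·28.328 = 17.563
Arc 2: start y=0.000, vy=17.563 → t=3.513, apex=15.424, x_land=56.249, impact vy=-17.563
  bounce: vy ← 0.62·17.563 = 10.889
Arc 3: start y=0.000, vy=10.889 → t=2.178, apex=5.929, x_land=70.732, impact vy=-10.889
  bounce: vy ← 0.62·10.889 = 6.751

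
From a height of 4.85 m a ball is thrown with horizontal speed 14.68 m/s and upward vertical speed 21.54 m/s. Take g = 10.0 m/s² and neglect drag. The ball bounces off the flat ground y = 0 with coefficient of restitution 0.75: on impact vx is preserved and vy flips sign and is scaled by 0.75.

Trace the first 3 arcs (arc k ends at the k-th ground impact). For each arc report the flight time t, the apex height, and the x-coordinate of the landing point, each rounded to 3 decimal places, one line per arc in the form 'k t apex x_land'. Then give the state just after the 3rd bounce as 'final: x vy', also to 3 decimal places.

1 4.522 28.049 66.390
2 3.553 15.777 118.544
3 2.665 8.875 157.660
final: 157.660 9.992

Arc 1: start y=4.850, vy=21.540 → t=4.522, apex=28.049, x_land=66.390, impact vy=-23.685
  bounce: vy ← 0.75·23.685 = 17.764
Arc 2: start y=0.000, vy=17.764 → t=3.553, apex=15.777, x_land=118.544, impact vy=-17.764
  bounce: vy ← 0.75·17.764 = 13.323
Arc 3: start y=0.000, vy=13.323 → t=2.665, apex=8.875, x_land=157.660, impact vy=-13.323
  bounce: vy ← 0.75·13.323 = 9.992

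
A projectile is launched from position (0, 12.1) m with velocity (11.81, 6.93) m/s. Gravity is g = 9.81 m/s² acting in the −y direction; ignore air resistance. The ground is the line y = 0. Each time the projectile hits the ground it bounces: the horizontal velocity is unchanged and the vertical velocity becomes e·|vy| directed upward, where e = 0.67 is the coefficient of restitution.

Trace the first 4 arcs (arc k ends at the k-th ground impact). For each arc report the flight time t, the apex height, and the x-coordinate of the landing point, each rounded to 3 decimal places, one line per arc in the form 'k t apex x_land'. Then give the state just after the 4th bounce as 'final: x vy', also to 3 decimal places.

Arc 1: start y=12.100, vy=6.930 → t=2.429, apex=14.548, x_land=28.682, impact vy=-16.895
  bounce: vy ← 0.67·16.895 = 11.319
Arc 2: start y=0.000, vy=11.319 → t=2.308, apex=6.530, x_land=55.936, impact vy=-11.319
  bounce: vy ← 0.67·11.319 = 7.584
Arc 3: start y=0.000, vy=7.584 → t=1.546, apex=2.932, x_land=74.196, impact vy=-7.584
  bounce: vy ← 0.67·7.584 = 5.081
Arc 4: start y=0.000, vy=5.081 → t=1.036, apex=1.316, x_land=86.431, impact vy=-5.081
  bounce: vy ← 0.67·5.081 = 3.404

1 2.429 14.548 28.682
2 2.308 6.530 55.936
3 1.546 2.932 74.196
4 1.036 1.316 86.431
final: 86.431 3.404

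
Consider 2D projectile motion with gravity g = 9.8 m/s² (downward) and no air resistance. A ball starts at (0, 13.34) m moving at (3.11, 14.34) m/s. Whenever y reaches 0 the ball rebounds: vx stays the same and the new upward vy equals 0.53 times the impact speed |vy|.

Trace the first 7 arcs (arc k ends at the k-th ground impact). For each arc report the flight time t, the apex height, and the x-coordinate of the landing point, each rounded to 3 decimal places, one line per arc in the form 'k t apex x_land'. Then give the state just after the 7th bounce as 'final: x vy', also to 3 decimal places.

Arc 1: start y=13.340, vy=14.340 → t=3.669, apex=23.832, x_land=11.409, impact vy=-21.612
  bounce: vy ← 0.53·21.612 = 11.455
Arc 2: start y=0.000, vy=11.455 → t=2.338, apex=6.694, x_land=18.680, impact vy=-11.455
  bounce: vy ← 0.53·11.455 = 6.071
Arc 3: start y=0.000, vy=6.071 → t=1.239, apex=1.880, x_land=22.533, impact vy=-6.071
  bounce: vy ← 0.53·6.071 = 3.218
Arc 4: start y=0.000, vy=3.218 → t=0.657, apex=0.528, x_land=24.575, impact vy=-3.218
  bounce: vy ← 0.53·3.218 = 1.705
Arc 5: start y=0.000, vy=1.705 → t=0.348, apex=0.148, x_land=25.657, impact vy=-1.705
  bounce: vy ← 0.53·1.705 = 0.904
Arc 6: start y=0.000, vy=0.904 → t=0.184, apex=0.042, x_land=26.231, impact vy=-0.904
  bounce: vy ← 0.53·0.904 = 0.479
Arc 7: start y=0.000, vy=0.479 → t=0.098, apex=0.012, x_land=26.535, impact vy=-0.479
  bounce: vy ← 0.53·0.479 = 0.254

1 3.669 23.832 11.409
2 2.338 6.694 18.680
3 1.239 1.880 22.533
4 0.657 0.528 24.575
5 0.348 0.148 25.657
6 0.184 0.042 26.231
7 0.098 0.012 26.535
final: 26.535 0.254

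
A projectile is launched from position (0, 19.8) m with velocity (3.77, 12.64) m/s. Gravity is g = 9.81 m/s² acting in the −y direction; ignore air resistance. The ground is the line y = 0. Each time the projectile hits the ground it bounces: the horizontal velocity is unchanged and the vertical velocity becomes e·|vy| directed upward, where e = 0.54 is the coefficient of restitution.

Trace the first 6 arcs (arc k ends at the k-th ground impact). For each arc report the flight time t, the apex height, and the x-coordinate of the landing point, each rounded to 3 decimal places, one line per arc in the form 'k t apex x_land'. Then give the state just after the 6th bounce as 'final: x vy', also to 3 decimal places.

1 3.675 27.943 13.856
2 2.578 8.148 23.574
3 1.392 2.376 28.822
4 0.752 0.693 31.656
5 0.406 0.202 33.186
6 0.219 0.059 34.012
final: 34.012 0.581

Arc 1: start y=19.800, vy=12.640 → t=3.675, apex=27.943, x_land=13.856, impact vy=-23.415
  bounce: vy ← 0.54·23.415 = 12.644
Arc 2: start y=0.000, vy=12.644 → t=2.578, apex=8.148, x_land=23.574, impact vy=-12.644
  bounce: vy ← 0.54·12.644 = 6.828
Arc 3: start y=0.000, vy=6.828 → t=1.392, apex=2.376, x_land=28.822, impact vy=-6.828
  bounce: vy ← 0.54·6.828 = 3.687
Arc 4: start y=0.000, vy=3.687 → t=0.752, apex=0.693, x_land=31.656, impact vy=-3.687
  bounce: vy ← 0.54·3.687 = 1.991
Arc 5: start y=0.000, vy=1.991 → t=0.406, apex=0.202, x_land=33.186, impact vy=-1.991
  bounce: vy ← 0.54·1.991 = 1.075
Arc 6: start y=0.000, vy=1.075 → t=0.219, apex=0.059, x_land=34.012, impact vy=-1.075
  bounce: vy ← 0.54·1.075 = 0.581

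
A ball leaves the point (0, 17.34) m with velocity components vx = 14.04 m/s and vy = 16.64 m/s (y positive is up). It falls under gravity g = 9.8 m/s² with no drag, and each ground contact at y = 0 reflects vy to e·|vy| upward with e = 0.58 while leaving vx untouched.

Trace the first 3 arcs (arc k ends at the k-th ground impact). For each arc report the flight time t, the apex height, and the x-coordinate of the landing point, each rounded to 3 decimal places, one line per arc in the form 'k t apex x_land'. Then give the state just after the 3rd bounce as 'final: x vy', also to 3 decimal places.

1 4.232 31.467 59.419
2 2.940 10.586 100.691
3 1.705 3.561 124.628
final: 124.628 4.846

Arc 1: start y=17.340, vy=16.640 → t=4.232, apex=31.467, x_land=59.419, impact vy=-24.835
  bounce: vy ← 0.58·24.835 = 14.404
Arc 2: start y=0.000, vy=14.404 → t=2.940, apex=10.586, x_land=100.691, impact vy=-14.404
  bounce: vy ← 0.58·14.404 = 8.354
Arc 3: start y=0.000, vy=8.354 → t=1.705, apex=3.561, x_land=124.628, impact vy=-8.354
  bounce: vy ← 0.58·8.354 = 4.846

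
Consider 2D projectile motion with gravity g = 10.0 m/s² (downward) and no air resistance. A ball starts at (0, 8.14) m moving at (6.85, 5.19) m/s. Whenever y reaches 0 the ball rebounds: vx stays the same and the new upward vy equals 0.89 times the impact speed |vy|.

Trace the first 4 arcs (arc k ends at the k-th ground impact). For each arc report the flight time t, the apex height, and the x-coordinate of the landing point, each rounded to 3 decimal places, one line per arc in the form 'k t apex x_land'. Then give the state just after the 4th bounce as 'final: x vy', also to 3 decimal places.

1 1.896 9.487 12.991
2 2.452 7.514 29.786
3 2.182 5.952 44.734
4 1.942 4.715 58.037
final: 58.037 8.642

Arc 1: start y=8.140, vy=5.190 → t=1.896, apex=9.487, x_land=12.991, impact vy=-13.774
  bounce: vy ← 0.89·13.774 = 12.259
Arc 2: start y=0.000, vy=12.259 → t=2.452, apex=7.514, x_land=29.786, impact vy=-12.259
  bounce: vy ← 0.89·12.259 = 10.911
Arc 3: start y=0.000, vy=10.911 → t=2.182, apex=5.952, x_land=44.734, impact vy=-10.911
  bounce: vy ← 0.89·10.911 = 9.711
Arc 4: start y=0.000, vy=9.711 → t=1.942, apex=4.715, x_land=58.037, impact vy=-9.711
  bounce: vy ← 0.89·9.711 = 8.642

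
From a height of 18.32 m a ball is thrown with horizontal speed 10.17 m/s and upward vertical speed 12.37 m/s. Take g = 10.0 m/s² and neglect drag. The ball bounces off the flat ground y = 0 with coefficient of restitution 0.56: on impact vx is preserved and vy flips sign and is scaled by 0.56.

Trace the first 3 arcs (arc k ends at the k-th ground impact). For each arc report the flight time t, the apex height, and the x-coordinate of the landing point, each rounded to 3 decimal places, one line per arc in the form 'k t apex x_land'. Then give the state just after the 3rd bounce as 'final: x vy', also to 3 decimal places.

Arc 1: start y=18.320, vy=12.370 → t=3.516, apex=25.971, x_land=35.758, impact vy=-22.791
  bounce: vy ← 0.56·22.791 = 12.763
Arc 2: start y=0.000, vy=12.763 → t=2.553, apex=8.144, x_land=61.718, impact vy=-12.763
  bounce: vy ← 0.56·12.763 = 7.147
Arc 3: start y=0.000, vy=7.147 → t=1.429, apex=2.554, x_land=76.255, impact vy=-7.147
  bounce: vy ← 0.56·7.147 = 4.002

1 3.516 25.971 35.758
2 2.553 8.144 61.718
3 1.429 2.554 76.255
final: 76.255 4.002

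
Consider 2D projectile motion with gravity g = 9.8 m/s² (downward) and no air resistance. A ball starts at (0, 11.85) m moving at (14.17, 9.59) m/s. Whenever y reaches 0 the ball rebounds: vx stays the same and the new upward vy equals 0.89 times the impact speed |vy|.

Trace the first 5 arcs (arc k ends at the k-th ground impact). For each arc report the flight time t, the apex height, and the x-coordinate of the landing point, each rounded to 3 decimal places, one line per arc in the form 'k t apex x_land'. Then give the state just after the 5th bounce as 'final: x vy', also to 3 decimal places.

Arc 1: start y=11.850, vy=9.590 → t=2.816, apex=16.542, x_land=39.902, impact vy=-18.006
  bounce: vy ← 0.89·18.006 = 16.026
Arc 2: start y=0.000, vy=16.026 → t=3.271, apex=13.103, x_land=86.246, impact vy=-16.026
  bounce: vy ← 0.89·16.026 = 14.263
Arc 3: start y=0.000, vy=14.263 → t=2.911, apex=10.379, x_land=127.491, impact vy=-14.263
  bounce: vy ← 0.89·14.263 = 12.694
Arc 4: start y=0.000, vy=12.694 → t=2.591, apex=8.221, x_land=164.200, impact vy=-12.694
  bounce: vy ← 0.89·12.694 = 11.298
Arc 5: start y=0.000, vy=11.298 → t=2.306, apex=6.512, x_land=196.871, impact vy=-11.298
  bounce: vy ← 0.89·11.298 = 10.055

1 2.816 16.542 39.902
2 3.271 13.103 86.246
3 2.911 10.379 127.491
4 2.591 8.221 164.200
5 2.306 6.512 196.871
final: 196.871 10.055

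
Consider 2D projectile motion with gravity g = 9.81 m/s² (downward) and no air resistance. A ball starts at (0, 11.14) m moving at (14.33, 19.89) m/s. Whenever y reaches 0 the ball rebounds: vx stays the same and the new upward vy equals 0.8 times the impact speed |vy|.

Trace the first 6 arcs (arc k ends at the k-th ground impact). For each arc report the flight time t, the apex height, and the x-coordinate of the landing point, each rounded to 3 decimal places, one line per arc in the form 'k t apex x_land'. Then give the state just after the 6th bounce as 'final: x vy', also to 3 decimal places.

1 4.554 31.304 65.256
2 4.042 20.034 123.178
3 3.234 12.822 169.516
4 2.587 8.206 206.586
5 2.070 5.252 236.242
6 1.656 3.361 259.967
final: 259.967 6.497

Arc 1: start y=11.140, vy=19.890 → t=4.554, apex=31.304, x_land=65.256, impact vy=-24.783
  bounce: vy ← 0.8·24.783 = 19.826
Arc 2: start y=0.000, vy=19.826 → t=4.042, apex=20.034, x_land=123.178, impact vy=-19.826
  bounce: vy ← 0.8·19.826 = 15.861
Arc 3: start y=0.000, vy=15.861 → t=3.234, apex=12.822, x_land=169.516, impact vy=-15.861
  bounce: vy ← 0.8·15.861 = 12.689
Arc 4: start y=0.000, vy=12.689 → t=2.587, apex=8.206, x_land=206.586, impact vy=-12.689
  bounce: vy ← 0.8·12.689 = 10.151
Arc 5: start y=0.000, vy=10.151 → t=2.070, apex=5.252, x_land=236.242, impact vy=-10.151
  bounce: vy ← 0.8·10.151 = 8.121
Arc 6: start y=0.000, vy=8.121 → t=1.656, apex=3.361, x_land=259.967, impact vy=-8.121
  bounce: vy ← 0.8·8.121 = 6.497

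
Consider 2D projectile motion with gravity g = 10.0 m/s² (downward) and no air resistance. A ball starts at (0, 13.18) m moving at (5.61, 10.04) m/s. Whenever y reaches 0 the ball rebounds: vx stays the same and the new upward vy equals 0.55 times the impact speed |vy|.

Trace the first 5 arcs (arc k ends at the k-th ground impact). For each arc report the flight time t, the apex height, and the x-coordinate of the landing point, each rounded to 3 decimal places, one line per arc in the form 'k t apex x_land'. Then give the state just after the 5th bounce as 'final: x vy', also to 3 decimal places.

1 2.913 18.220 16.342
2 2.100 5.512 28.122
3 1.155 1.667 34.601
4 0.635 0.504 38.164
5 0.349 0.153 40.124
final: 40.124 0.961

Arc 1: start y=13.180, vy=10.040 → t=2.913, apex=18.220, x_land=16.342, impact vy=-19.089
  bounce: vy ← 0.55·19.089 = 10.499
Arc 2: start y=0.000, vy=10.499 → t=2.100, apex=5.512, x_land=28.122, impact vy=-10.499
  bounce: vy ← 0.55·10.499 = 5.775
Arc 3: start y=0.000, vy=5.775 → t=1.155, apex=1.667, x_land=34.601, impact vy=-5.775
  bounce: vy ← 0.55·5.775 = 3.176
Arc 4: start y=0.000, vy=3.176 → t=0.635, apex=0.504, x_land=38.164, impact vy=-3.176
  bounce: vy ← 0.55·3.176 = 1.747
Arc 5: start y=0.000, vy=1.747 → t=0.349, apex=0.153, x_land=40.124, impact vy=-1.747
  bounce: vy ← 0.55·1.747 = 0.961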